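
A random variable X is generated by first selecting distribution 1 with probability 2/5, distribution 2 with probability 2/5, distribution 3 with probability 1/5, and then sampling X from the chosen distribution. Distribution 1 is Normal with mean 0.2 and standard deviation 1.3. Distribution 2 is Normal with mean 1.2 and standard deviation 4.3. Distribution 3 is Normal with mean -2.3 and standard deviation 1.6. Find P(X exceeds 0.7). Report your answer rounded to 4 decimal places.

0.3647

Conditional on each component, P(X > 0.7): 1: 0.350261; 2: 0.546284; 3: 0.0303964.
By total probability, P(X > 0.7) = 0.4·0.350261 + 0.4·0.546284 + 0.2·0.0303964 = 0.364697.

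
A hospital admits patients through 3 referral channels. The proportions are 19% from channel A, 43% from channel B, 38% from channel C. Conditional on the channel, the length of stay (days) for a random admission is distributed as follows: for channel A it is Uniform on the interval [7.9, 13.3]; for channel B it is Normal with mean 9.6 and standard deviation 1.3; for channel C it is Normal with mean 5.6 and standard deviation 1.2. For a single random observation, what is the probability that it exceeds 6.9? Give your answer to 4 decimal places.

Conditional on each channel, P(X > 6.9): A: 1; B: 0.981096; C: 0.13933.
By total probability, P(X > 6.9) = 0.19·1 + 0.43·0.981096 + 0.38·0.13933 = 0.664817.

0.6648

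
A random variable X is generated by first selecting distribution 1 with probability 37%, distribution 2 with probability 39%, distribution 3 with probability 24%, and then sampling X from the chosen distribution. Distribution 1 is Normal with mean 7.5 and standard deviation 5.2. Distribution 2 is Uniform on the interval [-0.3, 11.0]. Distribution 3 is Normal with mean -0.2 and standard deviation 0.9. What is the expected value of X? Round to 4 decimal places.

Component means — 1: 7.5; 2: 5.35; 3: -0.2.
E[X] = 0.37·7.5 + 0.39·5.35 + 0.24·-0.2 = 4.8135.

4.8135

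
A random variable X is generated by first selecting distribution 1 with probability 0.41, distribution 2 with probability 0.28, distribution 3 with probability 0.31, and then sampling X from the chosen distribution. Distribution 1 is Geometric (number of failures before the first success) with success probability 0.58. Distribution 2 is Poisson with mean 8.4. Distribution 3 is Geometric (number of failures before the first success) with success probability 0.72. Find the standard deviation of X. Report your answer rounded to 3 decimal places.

Per component, 1: μ=0.724138, E[X²]=1.77289; 2: μ=8.4, E[X²]=78.96; 3: μ=0.388889, E[X²]=0.691358.
E[X] = 0.41·0.724138 + 0.28·8.4 + 0.31·0.388889 = 2.76945.
E[X²] = 0.41·1.77289 + 0.28·78.96 + 0.31·0.691358 = 23.05.
Var(X) = E[X²] − (E[X])² = 23.05 − 7.66986 = 15.3801.
SD(X) = √15.3801 = 3.92175.

3.922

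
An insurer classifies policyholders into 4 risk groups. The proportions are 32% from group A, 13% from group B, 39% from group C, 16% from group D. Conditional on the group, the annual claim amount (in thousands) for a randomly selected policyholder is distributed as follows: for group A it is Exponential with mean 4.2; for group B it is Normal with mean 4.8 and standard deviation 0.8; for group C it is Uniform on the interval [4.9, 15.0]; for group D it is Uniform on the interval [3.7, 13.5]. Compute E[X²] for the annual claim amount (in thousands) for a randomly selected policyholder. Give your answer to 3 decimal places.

69.408

For each component E[X²] = Var + (mean)², giving A: 35.28; B: 23.68; C: 107.503; D: 81.9633.
Overall E[X²] = 0.32·35.28 + 0.13·23.68 + 0.39·107.503 + 0.16·81.9633 = 69.4084.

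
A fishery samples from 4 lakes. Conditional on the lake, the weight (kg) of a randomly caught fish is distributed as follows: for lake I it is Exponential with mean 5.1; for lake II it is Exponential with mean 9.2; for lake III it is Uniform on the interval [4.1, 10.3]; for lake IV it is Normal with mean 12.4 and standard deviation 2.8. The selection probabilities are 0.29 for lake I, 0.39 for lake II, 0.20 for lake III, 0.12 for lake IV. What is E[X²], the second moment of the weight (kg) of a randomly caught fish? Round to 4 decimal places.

111.5057

For each component E[X²] = Var + (mean)², giving I: 52.02; II: 169.28; III: 55.0433; IV: 161.6.
Overall E[X²] = 0.29·52.02 + 0.39·169.28 + 0.2·55.0433 + 0.12·161.6 = 111.506.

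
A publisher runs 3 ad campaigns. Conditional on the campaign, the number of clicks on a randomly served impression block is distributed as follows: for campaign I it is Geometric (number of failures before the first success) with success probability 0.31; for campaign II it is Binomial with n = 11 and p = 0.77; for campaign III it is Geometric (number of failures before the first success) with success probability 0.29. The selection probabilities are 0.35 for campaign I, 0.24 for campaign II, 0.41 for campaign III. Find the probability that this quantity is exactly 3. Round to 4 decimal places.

Conditional on each campaign, P(X = 3): I: 0.101838; II: 0.000589901; III: 0.103794.
By total probability, P(X = 3) = 0.35·0.101838 + 0.24·0.000589901 + 0.41·0.103794 = 0.0783404.

0.0783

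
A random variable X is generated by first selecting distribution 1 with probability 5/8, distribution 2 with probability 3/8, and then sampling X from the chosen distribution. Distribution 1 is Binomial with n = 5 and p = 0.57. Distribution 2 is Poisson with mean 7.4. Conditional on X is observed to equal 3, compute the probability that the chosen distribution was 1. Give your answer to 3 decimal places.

Likelihoods P(X=3 | ·): 1: 0.342422; 2: 0.0412824.
Posterior ∝ prior × likelihood. Numerator for 1: 0.625·0.342422 = 0.214014.
Normalizing constant: 0.625·0.342422 + 0.375·0.0412824 = 0.229495.
P(1 | observation) = 0.214014 / 0.229495 = 0.932544.

0.933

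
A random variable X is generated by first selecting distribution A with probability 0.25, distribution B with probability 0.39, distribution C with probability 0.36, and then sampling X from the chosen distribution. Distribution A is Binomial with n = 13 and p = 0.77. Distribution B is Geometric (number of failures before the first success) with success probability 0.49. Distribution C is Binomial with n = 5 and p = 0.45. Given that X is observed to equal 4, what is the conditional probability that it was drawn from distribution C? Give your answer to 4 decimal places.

Likelihoods P(X=4 | ·): A: 0.000452709; B: 0.0331495; C: 0.112767.
Posterior ∝ prior × likelihood. Numerator for C: 0.36·0.112767 = 0.0405962.
Normalizing constant: 0.25·0.000452709 + 0.39·0.0331495 + 0.36·0.112767 = 0.0536377.
P(C | observation) = 0.0405962 / 0.0536377 = 0.75686.

0.7569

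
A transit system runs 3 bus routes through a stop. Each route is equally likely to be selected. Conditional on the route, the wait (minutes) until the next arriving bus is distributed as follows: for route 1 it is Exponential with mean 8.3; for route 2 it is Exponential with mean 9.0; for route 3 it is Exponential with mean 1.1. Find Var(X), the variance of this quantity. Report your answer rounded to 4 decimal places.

Per component, 1: μ=8.3, E[X²]=137.78; 2: μ=9, E[X²]=162; 3: μ=1.1, E[X²]=2.42.
E[X] = 0.333333·8.3 + 0.333333·9 + 0.333333·1.1 = 6.13333.
E[X²] = 0.333333·137.78 + 0.333333·162 + 0.333333·2.42 = 100.733.
Var(X) = E[X²] − (E[X])² = 100.733 − 37.6178 = 63.1156.

63.1156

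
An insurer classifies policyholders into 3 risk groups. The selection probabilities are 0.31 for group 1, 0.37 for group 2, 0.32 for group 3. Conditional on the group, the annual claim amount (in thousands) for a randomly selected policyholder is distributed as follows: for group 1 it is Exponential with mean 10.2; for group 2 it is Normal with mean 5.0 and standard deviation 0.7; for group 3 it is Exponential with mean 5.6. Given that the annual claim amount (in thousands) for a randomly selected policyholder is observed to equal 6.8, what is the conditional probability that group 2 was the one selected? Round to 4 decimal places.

Likelihoods f(6.8 | ·): 1: 0.050335; 2: 0.0208921; 3: 0.0530218.
Posterior ∝ prior × likelihood. Numerator for 2: 0.37·0.0208921 = 0.00773006.
Normalizing constant: 0.31·0.050335 + 0.37·0.0208921 + 0.32·0.0530218 = 0.0403009.
P(2 | observation) = 0.00773006 / 0.0403009 = 0.191809.

0.1918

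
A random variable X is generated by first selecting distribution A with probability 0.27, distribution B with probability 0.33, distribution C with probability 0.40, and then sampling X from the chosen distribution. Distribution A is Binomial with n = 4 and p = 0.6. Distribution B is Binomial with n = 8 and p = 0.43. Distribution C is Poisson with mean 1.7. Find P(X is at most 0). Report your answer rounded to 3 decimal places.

Conditional on each component, P(X ≤ 0): A: 0.0256; B: 0.0111429; C: 0.182684.
By total probability, P(X ≤ 0) = 0.27·0.0256 + 0.33·0.0111429 + 0.4·0.182684 = 0.0836626.

0.084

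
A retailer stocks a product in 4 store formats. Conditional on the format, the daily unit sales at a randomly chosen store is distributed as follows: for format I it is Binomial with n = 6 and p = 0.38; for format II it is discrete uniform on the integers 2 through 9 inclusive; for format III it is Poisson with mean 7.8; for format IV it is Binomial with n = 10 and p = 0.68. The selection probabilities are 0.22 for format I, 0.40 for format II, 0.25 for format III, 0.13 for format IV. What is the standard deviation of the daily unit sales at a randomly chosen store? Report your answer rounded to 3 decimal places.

2.910

Per component, I: μ=2.28, E[X²]=6.612; II: μ=5.5, E[X²]=35.5; III: μ=7.8, E[X²]=68.64; IV: μ=6.8, E[X²]=48.416.
E[X] = 0.22·2.28 + 0.4·5.5 + 0.25·7.8 + 0.13·6.8 = 5.5356.
E[X²] = 0.22·6.612 + 0.4·35.5 + 0.25·68.64 + 0.13·48.416 = 39.1087.
Var(X) = E[X²] − (E[X])² = 39.1087 − 30.6429 = 8.46585.
SD(X) = √8.46585 = 2.90961.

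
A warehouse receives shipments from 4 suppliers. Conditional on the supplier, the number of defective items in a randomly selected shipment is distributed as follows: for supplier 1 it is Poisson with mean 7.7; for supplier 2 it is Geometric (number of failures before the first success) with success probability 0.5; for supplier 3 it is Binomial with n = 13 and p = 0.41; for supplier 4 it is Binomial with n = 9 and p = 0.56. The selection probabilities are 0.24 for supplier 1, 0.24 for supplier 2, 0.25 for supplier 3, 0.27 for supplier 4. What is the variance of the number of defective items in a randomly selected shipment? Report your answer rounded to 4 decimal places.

Per component, 1: μ=7.7, E[X²]=66.99; 2: μ=1, E[X²]=3; 3: μ=5.33, E[X²]=31.5536; 4: μ=5.04, E[X²]=27.6192.
E[X] = 0.24·7.7 + 0.24·1 + 0.25·5.33 + 0.27·5.04 = 4.7813.
E[X²] = 0.24·66.99 + 0.24·3 + 0.25·31.5536 + 0.27·27.6192 = 32.1432.
Var(X) = E[X²] − (E[X])² = 32.1432 − 22.8608 = 9.28235.

9.2824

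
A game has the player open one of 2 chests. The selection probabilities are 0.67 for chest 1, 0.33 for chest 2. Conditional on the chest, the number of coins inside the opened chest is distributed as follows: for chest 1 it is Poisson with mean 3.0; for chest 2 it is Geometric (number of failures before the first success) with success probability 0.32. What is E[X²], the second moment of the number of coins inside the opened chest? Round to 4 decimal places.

For each component E[X²] = Var + (mean)², giving 1: 12; 2: 11.1562.
Overall E[X²] = 0.67·12 + 0.33·11.1562 = 11.7216.

11.7216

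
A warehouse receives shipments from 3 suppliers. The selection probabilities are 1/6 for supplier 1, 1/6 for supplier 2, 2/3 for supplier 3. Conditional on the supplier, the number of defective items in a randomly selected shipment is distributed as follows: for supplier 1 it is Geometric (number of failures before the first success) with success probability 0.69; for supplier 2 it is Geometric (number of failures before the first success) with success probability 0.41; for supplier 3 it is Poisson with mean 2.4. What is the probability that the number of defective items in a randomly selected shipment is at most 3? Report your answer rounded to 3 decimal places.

0.831

Conditional on each supplier, P(X ≤ 3): 1: 0.990765; 2: 0.878826; 3: 0.778723.
By total probability, P(X ≤ 3) = 0.166667·0.990765 + 0.166667·0.878826 + 0.666667·0.778723 = 0.830747.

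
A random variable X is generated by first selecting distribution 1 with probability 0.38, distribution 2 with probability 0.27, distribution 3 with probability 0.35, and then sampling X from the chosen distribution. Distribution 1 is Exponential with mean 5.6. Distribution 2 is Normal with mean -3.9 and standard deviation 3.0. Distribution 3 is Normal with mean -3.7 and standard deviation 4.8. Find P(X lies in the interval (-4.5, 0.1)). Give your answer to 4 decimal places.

Conditional on each component, P(-4.5 < X < 0.1): 1: 0.0176986; 2: 0.488048; 3: 0.351906.
By total probability, P(-4.5 < X < 0.1) = 0.38·0.0176986 + 0.27·0.488048 + 0.35·0.351906 = 0.261666.

0.2617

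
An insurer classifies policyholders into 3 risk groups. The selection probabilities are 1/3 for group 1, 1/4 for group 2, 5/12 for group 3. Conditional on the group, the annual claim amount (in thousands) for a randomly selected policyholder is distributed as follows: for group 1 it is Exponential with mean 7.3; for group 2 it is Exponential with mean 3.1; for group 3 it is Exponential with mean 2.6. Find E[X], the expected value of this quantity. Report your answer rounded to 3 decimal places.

4.292

Component means — 1: 7.3; 2: 3.1; 3: 2.6.
E[X] = 0.333333·7.3 + 0.25·3.1 + 0.416667·2.6 = 4.29167.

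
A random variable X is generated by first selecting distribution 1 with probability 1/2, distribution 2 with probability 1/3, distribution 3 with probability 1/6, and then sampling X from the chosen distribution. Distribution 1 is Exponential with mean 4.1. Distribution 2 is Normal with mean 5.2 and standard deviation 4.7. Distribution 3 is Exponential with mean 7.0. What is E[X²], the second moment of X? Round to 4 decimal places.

For each component E[X²] = Var + (mean)², giving 1: 33.62; 2: 49.13; 3: 98.
Overall E[X²] = 0.5·33.62 + 0.333333·49.13 + 0.166667·98 = 49.52.

49.5200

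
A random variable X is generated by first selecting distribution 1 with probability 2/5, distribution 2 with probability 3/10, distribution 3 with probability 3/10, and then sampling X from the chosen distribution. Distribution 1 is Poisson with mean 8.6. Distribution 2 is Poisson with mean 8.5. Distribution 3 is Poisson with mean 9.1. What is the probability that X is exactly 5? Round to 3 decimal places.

0.069

Conditional on each component, P(X = 5): 1: 0.0721736; 2: 0.0752333; 3: 0.0580692.
By total probability, P(X = 5) = 0.4·0.0721736 + 0.3·0.0752333 + 0.3·0.0580692 = 0.0688602.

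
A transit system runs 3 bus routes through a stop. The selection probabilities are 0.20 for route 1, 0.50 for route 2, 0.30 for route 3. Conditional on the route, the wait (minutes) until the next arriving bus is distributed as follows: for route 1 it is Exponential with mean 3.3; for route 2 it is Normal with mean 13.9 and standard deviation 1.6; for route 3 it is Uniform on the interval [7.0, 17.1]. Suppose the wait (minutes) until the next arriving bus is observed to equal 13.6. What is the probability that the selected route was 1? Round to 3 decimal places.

Likelihoods f(13.6 | ·): 1: 0.00491662; 2: 0.244994; 3: 0.0990099.
Posterior ∝ prior × likelihood. Numerator for 1: 0.2·0.00491662 = 0.000983323.
Normalizing constant: 0.2·0.00491662 + 0.5·0.244994 + 0.3·0.0990099 = 0.153183.
P(1 | observation) = 0.000983323 / 0.153183 = 0.00641925.

0.006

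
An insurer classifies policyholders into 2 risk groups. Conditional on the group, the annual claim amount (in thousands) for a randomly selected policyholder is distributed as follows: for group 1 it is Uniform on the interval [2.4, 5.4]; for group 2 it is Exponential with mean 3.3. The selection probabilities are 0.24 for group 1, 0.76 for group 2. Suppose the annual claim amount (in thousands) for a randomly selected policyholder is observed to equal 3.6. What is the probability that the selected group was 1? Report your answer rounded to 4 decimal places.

Likelihoods f(3.6 | ·): 1: 0.333333; 2: 0.101791.
Posterior ∝ prior × likelihood. Numerator for 1: 0.24·0.333333 = 0.08.
Normalizing constant: 0.24·0.333333 + 0.76·0.101791 = 0.157361.
P(1 | observation) = 0.08 / 0.157361 = 0.508384.

0.5084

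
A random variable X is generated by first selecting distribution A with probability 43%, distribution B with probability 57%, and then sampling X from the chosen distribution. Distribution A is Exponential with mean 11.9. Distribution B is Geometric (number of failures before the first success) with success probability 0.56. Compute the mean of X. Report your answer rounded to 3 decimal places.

5.565

Component means — A: 11.9; B: 0.785714.
E[X] = 0.43·11.9 + 0.57·0.785714 = 5.56486.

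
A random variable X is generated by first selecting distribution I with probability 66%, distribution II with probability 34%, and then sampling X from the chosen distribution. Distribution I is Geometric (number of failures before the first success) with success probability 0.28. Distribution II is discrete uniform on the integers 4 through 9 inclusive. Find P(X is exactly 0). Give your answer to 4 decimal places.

Conditional on each component, P(X = 0): I: 0.28; II: 0.
By total probability, P(X = 0) = 0.66·0.28 + 0.34·0 = 0.1848.

0.1848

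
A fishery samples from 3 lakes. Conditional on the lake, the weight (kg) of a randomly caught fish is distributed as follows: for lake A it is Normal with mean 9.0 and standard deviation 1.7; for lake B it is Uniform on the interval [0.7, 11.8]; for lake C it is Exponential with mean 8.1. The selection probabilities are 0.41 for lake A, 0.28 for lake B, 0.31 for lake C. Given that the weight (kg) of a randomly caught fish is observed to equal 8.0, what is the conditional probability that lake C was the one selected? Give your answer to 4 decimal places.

0.1184

Likelihoods f(8.0 | ·): A: 0.197389; B: 0.0900901; C: 0.0459814.
Posterior ∝ prior × likelihood. Numerator for C: 0.31·0.0459814 = 0.0142542.
Normalizing constant: 0.41·0.197389 + 0.28·0.0900901 + 0.31·0.0459814 = 0.120409.
P(C | observation) = 0.0142542 / 0.120409 = 0.118382.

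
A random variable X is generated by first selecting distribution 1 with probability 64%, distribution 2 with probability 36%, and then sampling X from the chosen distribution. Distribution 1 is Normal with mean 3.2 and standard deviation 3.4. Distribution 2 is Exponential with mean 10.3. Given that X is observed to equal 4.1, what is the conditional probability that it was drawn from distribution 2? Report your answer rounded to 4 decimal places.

Likelihoods f(4.1 | ·): 1: 0.113296; 2: 0.0652061.
Posterior ∝ prior × likelihood. Numerator for 2: 0.36·0.0652061 = 0.0234742.
Normalizing constant: 0.64·0.113296 + 0.36·0.0652061 = 0.0959838.
P(2 | observation) = 0.0234742 / 0.0959838 = 0.244564.

0.2446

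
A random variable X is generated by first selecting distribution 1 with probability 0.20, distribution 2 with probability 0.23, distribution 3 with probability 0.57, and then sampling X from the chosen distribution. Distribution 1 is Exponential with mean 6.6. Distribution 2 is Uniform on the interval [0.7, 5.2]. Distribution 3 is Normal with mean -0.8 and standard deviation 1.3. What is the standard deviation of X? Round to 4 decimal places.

Per component, 1: μ=6.6, E[X²]=87.12; 2: μ=2.95, E[X²]=10.39; 3: μ=-0.8, E[X²]=2.33.
E[X] = 0.2·6.6 + 0.23·2.95 + 0.57·-0.8 = 1.5425.
E[X²] = 0.2·87.12 + 0.23·10.39 + 0.57·2.33 = 21.1418.
Var(X) = E[X²] − (E[X])² = 21.1418 − 2.37931 = 18.7625.
SD(X) = √18.7625 = 4.33157.

4.3316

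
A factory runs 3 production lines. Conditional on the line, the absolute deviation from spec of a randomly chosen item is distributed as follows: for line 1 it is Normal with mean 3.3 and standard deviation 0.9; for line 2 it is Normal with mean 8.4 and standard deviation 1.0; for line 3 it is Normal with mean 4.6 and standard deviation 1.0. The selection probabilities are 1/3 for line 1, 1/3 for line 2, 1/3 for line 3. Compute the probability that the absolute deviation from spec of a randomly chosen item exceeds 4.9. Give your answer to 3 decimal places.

Conditional on each line, P(X > 4.9): 1: 0.0377202; 2: 0.999767; 3: 0.382089.
By total probability, P(X > 4.9) = 0.333333·0.0377202 + 0.333333·0.999767 + 0.333333·0.382089 = 0.473192.

0.473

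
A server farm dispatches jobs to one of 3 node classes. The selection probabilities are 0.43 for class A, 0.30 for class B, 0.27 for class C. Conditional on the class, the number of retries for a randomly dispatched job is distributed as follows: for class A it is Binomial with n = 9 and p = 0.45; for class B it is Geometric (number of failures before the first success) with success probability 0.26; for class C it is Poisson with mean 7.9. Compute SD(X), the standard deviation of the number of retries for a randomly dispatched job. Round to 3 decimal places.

Per component, A: μ=4.05, E[X²]=18.63; B: μ=2.84615, E[X²]=19.0473; C: μ=7.9, E[X²]=70.31.
E[X] = 0.43·4.05 + 0.3·2.84615 + 0.27·7.9 = 4.72835.
E[X²] = 0.43·18.63 + 0.3·19.0473 + 0.27·70.31 = 32.7088.
Var(X) = E[X²] − (E[X])² = 32.7088 − 22.3573 = 10.3515.
SD(X) = √10.3515 = 3.21738.

3.217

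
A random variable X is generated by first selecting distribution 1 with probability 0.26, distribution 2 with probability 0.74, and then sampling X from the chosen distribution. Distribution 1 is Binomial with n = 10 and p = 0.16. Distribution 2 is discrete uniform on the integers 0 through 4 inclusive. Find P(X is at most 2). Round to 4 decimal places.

Conditional on each component, P(X ≤ 2): 1: 0.793599; 2: 0.6.
By total probability, P(X ≤ 2) = 0.26·0.793599 + 0.74·0.6 = 0.650336.

0.6503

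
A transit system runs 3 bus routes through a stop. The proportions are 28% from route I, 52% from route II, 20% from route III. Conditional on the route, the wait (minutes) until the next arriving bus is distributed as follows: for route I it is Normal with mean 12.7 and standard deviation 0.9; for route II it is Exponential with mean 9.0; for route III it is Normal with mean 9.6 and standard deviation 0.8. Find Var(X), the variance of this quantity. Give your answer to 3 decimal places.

Per component, I: μ=12.7, E[X²]=162.1; II: μ=9, E[X²]=162; III: μ=9.6, E[X²]=92.8.
E[X] = 0.28·12.7 + 0.52·9 + 0.2·9.6 = 10.156.
E[X²] = 0.28·162.1 + 0.52·162 + 0.2·92.8 = 148.188.
Var(X) = E[X²] − (E[X])² = 148.188 − 103.144 = 45.0437.

45.044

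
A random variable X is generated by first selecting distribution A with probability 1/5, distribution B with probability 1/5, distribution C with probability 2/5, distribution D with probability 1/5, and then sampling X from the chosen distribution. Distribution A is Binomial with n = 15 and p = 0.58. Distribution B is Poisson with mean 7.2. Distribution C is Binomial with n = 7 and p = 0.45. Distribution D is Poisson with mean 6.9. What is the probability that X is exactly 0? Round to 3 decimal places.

Conditional on each component, P(X = 0): A: 2.23223e-06; B: 0.000746586; C: 0.0152244; D: 0.00100779.
By total probability, P(X = 0) = 0.2·2.23223e-06 + 0.2·0.000746586 + 0.4·0.0152244 + 0.2·0.00100779 = 0.00644106.

0.006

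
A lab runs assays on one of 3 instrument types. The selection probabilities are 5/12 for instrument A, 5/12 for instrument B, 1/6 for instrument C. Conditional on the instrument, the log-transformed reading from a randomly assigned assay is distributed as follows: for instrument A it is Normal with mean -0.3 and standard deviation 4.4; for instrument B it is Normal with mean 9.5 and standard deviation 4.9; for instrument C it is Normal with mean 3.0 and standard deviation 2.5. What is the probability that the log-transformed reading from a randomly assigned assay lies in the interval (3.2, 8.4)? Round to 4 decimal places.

0.2842

Conditional on each instrument, P(3.2 < X < 8.4): A: 0.189169; B: 0.311917; C: 0.452732.
By total probability, P(3.2 < X < 8.4) = 0.416667·0.189169 + 0.416667·0.311917 + 0.166667·0.452732 = 0.284241.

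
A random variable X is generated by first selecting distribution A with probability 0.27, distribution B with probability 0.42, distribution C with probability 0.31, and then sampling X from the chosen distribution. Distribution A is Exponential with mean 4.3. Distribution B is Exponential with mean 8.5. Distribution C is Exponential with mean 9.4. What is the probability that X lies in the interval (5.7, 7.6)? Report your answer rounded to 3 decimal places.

0.100

Conditional on each component, P(5.7 < X < 7.6): A: 0.0948792; B: 0.102439; C: 0.0997986.
By total probability, P(5.7 < X < 7.6) = 0.27·0.0948792 + 0.42·0.102439 + 0.31·0.0997986 = 0.0995795.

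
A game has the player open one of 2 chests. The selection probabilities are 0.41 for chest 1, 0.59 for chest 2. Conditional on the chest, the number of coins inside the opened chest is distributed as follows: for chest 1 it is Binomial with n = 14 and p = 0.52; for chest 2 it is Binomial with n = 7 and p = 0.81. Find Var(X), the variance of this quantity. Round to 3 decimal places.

Per component, 1: μ=7.28, E[X²]=56.4928; 2: μ=5.67, E[X²]=33.2262.
E[X] = 0.41·7.28 + 0.59·5.67 = 6.3301.
E[X²] = 0.41·56.4928 + 0.59·33.2262 = 42.7655.
Var(X) = E[X²] − (E[X])² = 42.7655 − 40.0702 = 2.69534.

2.695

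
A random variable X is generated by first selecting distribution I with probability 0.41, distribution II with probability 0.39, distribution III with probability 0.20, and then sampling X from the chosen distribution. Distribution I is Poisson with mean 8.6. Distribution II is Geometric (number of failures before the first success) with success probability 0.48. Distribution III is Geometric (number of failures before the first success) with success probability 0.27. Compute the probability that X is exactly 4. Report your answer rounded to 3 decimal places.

0.046

Conditional on each component, P(X = 4): I: 0.0419614; II: 0.0350958; III: 0.0766753.
By total probability, P(X = 4) = 0.41·0.0419614 + 0.39·0.0350958 + 0.2·0.0766753 = 0.0462266.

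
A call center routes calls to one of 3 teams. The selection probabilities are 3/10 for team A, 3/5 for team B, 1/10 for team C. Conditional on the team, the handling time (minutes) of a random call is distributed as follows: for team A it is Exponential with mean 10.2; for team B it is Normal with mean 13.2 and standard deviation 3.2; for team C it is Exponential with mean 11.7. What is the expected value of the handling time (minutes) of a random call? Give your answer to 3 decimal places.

12.150

Component means — A: 10.2; B: 13.2; C: 11.7.
E[X] = 0.3·10.2 + 0.6·13.2 + 0.1·11.7 = 12.15.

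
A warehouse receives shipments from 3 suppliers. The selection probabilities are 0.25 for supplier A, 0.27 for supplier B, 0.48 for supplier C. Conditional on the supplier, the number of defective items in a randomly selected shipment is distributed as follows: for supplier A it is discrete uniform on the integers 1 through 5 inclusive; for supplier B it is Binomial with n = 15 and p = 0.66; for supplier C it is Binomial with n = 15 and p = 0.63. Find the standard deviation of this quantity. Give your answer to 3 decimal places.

Per component, A: μ=3, E[X²]=11; B: μ=9.9, E[X²]=101.376; C: μ=9.45, E[X²]=92.799.
E[X] = 0.25·3 + 0.27·9.9 + 0.48·9.45 = 7.959.
E[X²] = 0.25·11 + 0.27·101.376 + 0.48·92.799 = 74.665.
Var(X) = E[X²] − (E[X])² = 74.665 − 63.3457 = 11.3194.
SD(X) = √11.3194 = 3.36443.

3.364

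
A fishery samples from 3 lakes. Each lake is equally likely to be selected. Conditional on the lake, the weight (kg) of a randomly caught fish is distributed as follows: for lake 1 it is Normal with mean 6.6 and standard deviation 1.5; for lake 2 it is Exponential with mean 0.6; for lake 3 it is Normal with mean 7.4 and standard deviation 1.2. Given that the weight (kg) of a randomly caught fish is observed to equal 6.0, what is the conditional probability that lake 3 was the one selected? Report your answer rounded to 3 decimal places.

Likelihoods f(6.0 | ·): 1: 0.245513; 2: 7.56665e-05; 3: 0.168332.
Posterior ∝ prior × likelihood. Numerator for 3: 0.333333·0.168332 = 0.0561107.
Normalizing constant: 0.333333·0.245513 + 0.333333·7.56665e-05 + 0.333333·0.168332 = 0.137974.
P(3 | observation) = 0.0561107 / 0.137974 = 0.406677.

0.407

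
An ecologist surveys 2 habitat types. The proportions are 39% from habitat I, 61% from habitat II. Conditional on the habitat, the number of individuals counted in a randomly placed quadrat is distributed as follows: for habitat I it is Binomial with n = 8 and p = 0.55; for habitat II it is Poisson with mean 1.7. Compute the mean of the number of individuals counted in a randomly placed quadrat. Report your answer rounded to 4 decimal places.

Component means — I: 4.4; II: 1.7.
E[X] = 0.39·4.4 + 0.61·1.7 = 2.753.

2.7530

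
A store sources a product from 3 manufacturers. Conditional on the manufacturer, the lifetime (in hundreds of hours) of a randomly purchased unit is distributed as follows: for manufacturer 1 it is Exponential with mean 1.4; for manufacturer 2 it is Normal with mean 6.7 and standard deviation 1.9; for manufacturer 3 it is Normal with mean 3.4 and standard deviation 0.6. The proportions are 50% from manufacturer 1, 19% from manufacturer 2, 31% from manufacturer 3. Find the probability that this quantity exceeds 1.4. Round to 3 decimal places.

Conditional on each manufacturer, P(X > 1.4): 1: 0.367879; 2: 0.99736; 3: 0.999571.
By total probability, P(X > 1.4) = 0.5·0.367879 + 0.19·0.99736 + 0.31·0.999571 = 0.683305.

0.683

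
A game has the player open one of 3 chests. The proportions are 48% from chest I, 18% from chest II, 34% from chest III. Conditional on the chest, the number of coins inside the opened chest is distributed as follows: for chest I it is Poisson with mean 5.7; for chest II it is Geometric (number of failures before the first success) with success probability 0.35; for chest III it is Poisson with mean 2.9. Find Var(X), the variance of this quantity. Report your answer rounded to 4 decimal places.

Per component, I: μ=5.7, E[X²]=38.19; II: μ=1.85714, E[X²]=8.7551; III: μ=2.9, E[X²]=11.31.
E[X] = 0.48·5.7 + 0.18·1.85714 + 0.34·2.9 = 4.05629.
E[X²] = 0.48·38.19 + 0.18·8.7551 + 0.34·11.31 = 23.7525.
Var(X) = E[X²] − (E[X])² = 23.7525 − 16.4535 = 7.29906.

7.2991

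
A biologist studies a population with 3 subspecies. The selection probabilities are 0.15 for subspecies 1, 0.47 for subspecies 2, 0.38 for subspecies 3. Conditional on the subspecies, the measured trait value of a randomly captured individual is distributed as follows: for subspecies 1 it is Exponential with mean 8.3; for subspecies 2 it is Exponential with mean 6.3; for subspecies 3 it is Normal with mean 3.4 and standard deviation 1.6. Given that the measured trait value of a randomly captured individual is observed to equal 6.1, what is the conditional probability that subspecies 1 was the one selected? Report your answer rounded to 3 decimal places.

0.145

Likelihoods f(6.1 | ·): 1: 0.0577752; 2: 0.0602771; 3: 0.0600384.
Posterior ∝ prior × likelihood. Numerator for 1: 0.15·0.0577752 = 0.00866628.
Normalizing constant: 0.15·0.0577752 + 0.47·0.0602771 + 0.38·0.0600384 = 0.0598111.
P(1 | observation) = 0.00866628 / 0.0598111 = 0.144894.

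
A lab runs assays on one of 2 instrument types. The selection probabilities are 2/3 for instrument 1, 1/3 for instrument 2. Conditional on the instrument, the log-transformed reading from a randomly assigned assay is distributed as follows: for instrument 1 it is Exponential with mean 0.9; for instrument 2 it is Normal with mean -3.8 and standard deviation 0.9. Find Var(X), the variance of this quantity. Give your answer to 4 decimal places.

Per component, 1: μ=0.9, E[X²]=1.62; 2: μ=-3.8, E[X²]=15.25.
E[X] = 0.666667·0.9 + 0.333333·-3.8 = -0.666667.
E[X²] = 0.666667·1.62 + 0.333333·15.25 = 6.16333.
Var(X) = E[X²] − (E[X])² = 6.16333 − 0.444444 = 5.71889.

5.7189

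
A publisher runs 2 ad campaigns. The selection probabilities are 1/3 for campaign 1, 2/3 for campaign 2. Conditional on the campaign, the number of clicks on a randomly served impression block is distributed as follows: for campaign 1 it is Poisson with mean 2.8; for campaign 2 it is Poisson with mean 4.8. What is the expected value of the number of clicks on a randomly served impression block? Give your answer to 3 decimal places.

4.133

Component means — 1: 2.8; 2: 4.8.
E[X] = 0.333333·2.8 + 0.666667·4.8 = 4.13333.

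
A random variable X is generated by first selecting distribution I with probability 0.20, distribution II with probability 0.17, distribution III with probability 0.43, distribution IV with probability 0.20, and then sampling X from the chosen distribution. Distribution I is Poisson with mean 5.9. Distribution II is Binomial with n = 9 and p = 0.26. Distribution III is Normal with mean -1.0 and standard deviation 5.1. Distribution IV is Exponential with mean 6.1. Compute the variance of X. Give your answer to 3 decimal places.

Per component, I: μ=5.9, E[X²]=40.71; II: μ=2.34, E[X²]=7.2072; III: μ=-1, E[X²]=27.01; IV: μ=6.1, E[X²]=74.42.
E[X] = 0.2·5.9 + 0.17·2.34 + 0.43·-1 + 0.2·6.1 = 2.3678.
E[X²] = 0.2·40.71 + 0.17·7.2072 + 0.43·27.01 + 0.2·74.42 = 35.8655.
Var(X) = E[X²] − (E[X])² = 35.8655 − 5.60648 = 30.259.

30.259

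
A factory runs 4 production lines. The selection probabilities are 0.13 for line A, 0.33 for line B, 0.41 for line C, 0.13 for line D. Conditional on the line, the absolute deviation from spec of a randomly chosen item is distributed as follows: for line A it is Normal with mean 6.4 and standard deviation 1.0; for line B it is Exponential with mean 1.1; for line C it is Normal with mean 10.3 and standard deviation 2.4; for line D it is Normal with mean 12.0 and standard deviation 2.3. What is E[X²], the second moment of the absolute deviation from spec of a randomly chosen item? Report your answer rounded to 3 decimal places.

For each component E[X²] = Var + (mean)², giving A: 41.96; B: 2.42; C: 111.85; D: 149.29.
Overall E[X²] = 0.13·41.96 + 0.33·2.42 + 0.41·111.85 + 0.13·149.29 = 71.5196.

71.520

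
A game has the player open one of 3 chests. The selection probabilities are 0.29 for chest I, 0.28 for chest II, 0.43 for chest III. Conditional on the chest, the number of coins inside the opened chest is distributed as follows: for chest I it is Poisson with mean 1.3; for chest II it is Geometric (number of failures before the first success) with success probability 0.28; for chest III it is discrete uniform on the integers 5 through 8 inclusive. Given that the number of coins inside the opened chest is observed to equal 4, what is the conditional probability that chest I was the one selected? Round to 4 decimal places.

Likelihoods P(X=4 | ·): I: 0.0324324; II: 0.0752468; III: 0.
Posterior ∝ prior × likelihood. Numerator for I: 0.29·0.0324324 = 0.0094054.
Normalizing constant: 0.29·0.0324324 + 0.28·0.0752468 + 0.43·0 = 0.0304745.
P(I | observation) = 0.0094054 / 0.0304745 = 0.308632.

0.3086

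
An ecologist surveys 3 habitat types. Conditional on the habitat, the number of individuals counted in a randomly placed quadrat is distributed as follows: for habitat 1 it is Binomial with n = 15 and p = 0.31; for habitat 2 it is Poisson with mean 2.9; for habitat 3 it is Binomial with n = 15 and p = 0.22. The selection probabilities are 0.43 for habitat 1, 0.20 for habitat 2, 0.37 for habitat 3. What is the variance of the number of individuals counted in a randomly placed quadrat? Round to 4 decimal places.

Per component, 1: μ=4.65, E[X²]=24.831; 2: μ=2.9, E[X²]=11.31; 3: μ=3.3, E[X²]=13.464.
E[X] = 0.43·4.65 + 0.2·2.9 + 0.37·3.3 = 3.8005.
E[X²] = 0.43·24.831 + 0.2·11.31 + 0.37·13.464 = 17.921.
Var(X) = E[X²] − (E[X])² = 17.921 − 14.4438 = 3.47721.

3.4772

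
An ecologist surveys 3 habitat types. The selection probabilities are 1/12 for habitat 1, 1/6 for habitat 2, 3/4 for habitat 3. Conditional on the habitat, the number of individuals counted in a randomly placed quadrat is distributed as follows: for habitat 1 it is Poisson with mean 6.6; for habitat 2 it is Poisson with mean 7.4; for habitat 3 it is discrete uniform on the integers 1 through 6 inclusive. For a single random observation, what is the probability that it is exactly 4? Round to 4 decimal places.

0.1467

Conditional on each habitat, P(X = 4): 1: 0.107553; 2: 0.0763724; 3: 0.166667.
By total probability, P(X = 4) = 0.0833333·0.107553 + 0.166667·0.0763724 + 0.75·0.166667 = 0.146691.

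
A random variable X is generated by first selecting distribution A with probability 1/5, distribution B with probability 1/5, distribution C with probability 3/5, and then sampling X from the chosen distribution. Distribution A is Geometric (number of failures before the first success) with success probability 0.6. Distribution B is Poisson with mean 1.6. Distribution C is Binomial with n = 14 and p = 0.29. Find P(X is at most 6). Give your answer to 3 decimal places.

0.952

Conditional on each component, P(X ≤ 6): A: 0.998362; B: 0.998664; C: 0.920425.
By total probability, P(X ≤ 6) = 0.2·0.998362 + 0.2·0.998664 + 0.6·0.920425 = 0.95166.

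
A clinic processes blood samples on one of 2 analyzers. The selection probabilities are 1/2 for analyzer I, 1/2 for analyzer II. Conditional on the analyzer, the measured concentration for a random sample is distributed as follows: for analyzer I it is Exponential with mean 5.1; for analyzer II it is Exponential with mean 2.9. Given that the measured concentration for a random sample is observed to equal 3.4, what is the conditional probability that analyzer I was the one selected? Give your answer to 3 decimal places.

Likelihoods f(3.4 | ·): I: 0.10067; II: 0.106765.
Posterior ∝ prior × likelihood. Numerator for I: 0.5·0.10067 = 0.050335.
Normalizing constant: 0.5·0.10067 + 0.5·0.106765 = 0.103718.
P(I | observation) = 0.050335 / 0.103718 = 0.485309.

0.485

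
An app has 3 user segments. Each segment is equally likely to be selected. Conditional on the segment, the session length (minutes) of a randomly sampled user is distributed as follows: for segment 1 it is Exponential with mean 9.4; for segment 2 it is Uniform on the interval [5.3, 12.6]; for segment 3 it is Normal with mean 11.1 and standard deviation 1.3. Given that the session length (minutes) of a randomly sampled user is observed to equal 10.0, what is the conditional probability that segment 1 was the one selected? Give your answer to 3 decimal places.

Likelihoods f(10.0 | ·): 1: 0.0367161; 2: 0.136986; 3: 0.214533.
Posterior ∝ prior × likelihood. Numerator for 1: 0.333333·0.0367161 = 0.0122387.
Normalizing constant: 0.333333·0.0367161 + 0.333333·0.136986 + 0.333333·0.214533 = 0.129412.
P(1 | observation) = 0.0122387 / 0.129412 = 0.0945717.

0.095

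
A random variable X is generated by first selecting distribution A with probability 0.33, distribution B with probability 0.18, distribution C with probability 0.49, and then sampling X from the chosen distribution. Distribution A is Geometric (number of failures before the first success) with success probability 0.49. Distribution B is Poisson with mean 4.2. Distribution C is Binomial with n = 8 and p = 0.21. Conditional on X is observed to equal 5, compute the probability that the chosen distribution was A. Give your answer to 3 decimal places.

0.138

Likelihoods P(X=5 | ·): A: 0.0169062; B: 0.163316; C: 0.0112763.
Posterior ∝ prior × likelihood. Numerator for A: 0.33·0.0169062 = 0.00557906.
Normalizing constant: 0.33·0.0169062 + 0.18·0.163316 + 0.49·0.0112763 = 0.0405013.
P(A | observation) = 0.00557906 / 0.0405013 = 0.13775.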